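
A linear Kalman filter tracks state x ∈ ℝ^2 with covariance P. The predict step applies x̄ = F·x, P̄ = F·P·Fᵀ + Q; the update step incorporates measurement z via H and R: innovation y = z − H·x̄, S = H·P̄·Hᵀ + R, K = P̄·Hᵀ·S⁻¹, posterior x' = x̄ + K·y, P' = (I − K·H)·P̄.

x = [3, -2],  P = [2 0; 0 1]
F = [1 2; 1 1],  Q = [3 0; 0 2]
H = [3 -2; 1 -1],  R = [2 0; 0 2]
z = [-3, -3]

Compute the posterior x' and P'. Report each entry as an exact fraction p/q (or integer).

x' = [31/151, 306/151]
P' = [326/151 422/151; 422/151 600/151]

x̄ = F·x = [-1, 1]
P̄ = F·P·Fᵀ + Q = [9 4; 4 5]
y = z − H·x̄ = [2, -1]
S = H·P̄·Hᵀ + R = [55 17; 17 8]
K = P̄·Hᵀ·S⁻¹ = [67/151 -48/151; 33/151 -89/151]
x' = x̄ + K·y = [31/151, 306/151]
P' = (I − K·H)·P̄ = [326/151 422/151; 422/151 600/151]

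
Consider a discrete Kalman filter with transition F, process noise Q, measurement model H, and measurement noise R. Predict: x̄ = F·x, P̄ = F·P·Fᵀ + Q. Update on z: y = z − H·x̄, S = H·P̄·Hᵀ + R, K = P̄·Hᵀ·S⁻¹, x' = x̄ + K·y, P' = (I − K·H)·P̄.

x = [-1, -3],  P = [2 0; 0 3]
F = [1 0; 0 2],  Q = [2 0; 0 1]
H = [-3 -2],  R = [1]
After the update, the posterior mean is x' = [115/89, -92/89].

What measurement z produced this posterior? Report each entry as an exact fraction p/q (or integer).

x̄ = F·x = [-1, -6]
P̄ = F·P·Fᵀ + Q = [4 0; 0 13]
S = H·P̄·Hᵀ + R = [89]
K = P̄·Hᵀ·S⁻¹ = [-12/89; -26/89]
x' − x̄ = [204/89, 442/89] = K·y
y = (KᵀK)⁻¹·Kᵀ·(x' − x̄) = [-17]
z = y + H·x̄ = [-17] + [15] = [-2]

z = [-2]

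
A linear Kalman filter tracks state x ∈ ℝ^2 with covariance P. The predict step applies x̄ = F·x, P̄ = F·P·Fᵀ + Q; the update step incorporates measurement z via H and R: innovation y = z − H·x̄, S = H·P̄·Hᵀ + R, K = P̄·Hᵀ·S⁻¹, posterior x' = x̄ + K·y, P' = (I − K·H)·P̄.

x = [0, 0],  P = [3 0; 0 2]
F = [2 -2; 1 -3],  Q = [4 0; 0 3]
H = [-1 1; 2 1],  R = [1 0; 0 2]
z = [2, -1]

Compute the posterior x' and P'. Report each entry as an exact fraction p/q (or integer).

x̄ = F·x = [0, 0]
P̄ = F·P·Fᵀ + Q = [24 18; 18 24]
y = z − H·x̄ = [2, -1]
S = H·P̄·Hᵀ + R = [13 -6; -6 194]
K = P̄·Hᵀ·S⁻¹ = [-384/1243 411/1243; 762/1243 408/1243]
x' = x̄ + K·y = [-1179/1243, 1116/1243]
P' = (I − K·H)·P̄ = [402/1243 18/1243; 18/1243 780/1243]

x' = [-1179/1243, 1116/1243]
P' = [402/1243 18/1243; 18/1243 780/1243]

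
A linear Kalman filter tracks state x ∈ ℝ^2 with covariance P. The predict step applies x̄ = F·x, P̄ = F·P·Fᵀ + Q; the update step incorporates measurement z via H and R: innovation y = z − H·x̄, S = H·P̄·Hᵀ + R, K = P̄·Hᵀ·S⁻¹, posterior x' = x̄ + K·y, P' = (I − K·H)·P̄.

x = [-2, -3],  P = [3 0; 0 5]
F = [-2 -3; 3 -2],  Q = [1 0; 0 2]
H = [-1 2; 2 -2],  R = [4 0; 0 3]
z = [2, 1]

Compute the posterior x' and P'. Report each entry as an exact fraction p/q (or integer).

x' = [314/85, 3]
P' = [7624/1275 14/3; 14/3 61/15]

x̄ = F·x = [13, 0]
P̄ = F·P·Fᵀ + Q = [58 12; 12 49]
y = z − H·x̄ = [15, -25]
S = H·P̄·Hᵀ + R = [210 -240; -240 335]
K = P̄·Hᵀ·S⁻¹ = [1069/1275 372/425; 13/15 2/5]
x' = x̄ + K·y = [314/85, 3]
P' = (I − K·H)·P̄ = [7624/1275 14/3; 14/3 61/15]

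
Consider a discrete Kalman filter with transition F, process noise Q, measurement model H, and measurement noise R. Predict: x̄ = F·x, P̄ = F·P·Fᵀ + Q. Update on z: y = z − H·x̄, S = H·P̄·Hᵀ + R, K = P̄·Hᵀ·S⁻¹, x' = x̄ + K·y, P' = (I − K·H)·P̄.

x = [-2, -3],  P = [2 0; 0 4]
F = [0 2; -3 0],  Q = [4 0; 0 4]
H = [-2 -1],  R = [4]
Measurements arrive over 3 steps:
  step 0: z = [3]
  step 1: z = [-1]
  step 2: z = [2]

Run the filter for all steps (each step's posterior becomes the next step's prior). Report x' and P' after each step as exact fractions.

step 0: x̄ = F·x = [-6, 6]
step 0: P̄ = F·P·Fᵀ + Q = [20 0; 0 22]
step 0: y = z − H·x̄ = [-3]
step 0: S = H·P̄·Hᵀ + R = [106]
step 0: K = P̄·Hᵀ·S⁻¹ = [-20/53; -11/53]
step 0: x' = x̄ + K·y = [-258/53, 351/53]
step 0: P' = (I − K·H)·P̄ = [260/53 -440/53; -440/53 924/53]
step 1: x̄ = F·x = [702/53, 774/53]
step 1: P̄ = F·P·Fᵀ + Q = [3908/53 2640/53; 2640/53 2552/53]
step 1: y = z − H·x̄ = [2125/53]
step 1: S = H·P̄·Hᵀ + R = [28956/53]
step 1: K = P̄·Hᵀ·S⁻¹ = [-2614/7239; -1958/7239]
step 1: x' = x̄ + K·y = [-8924/7239, 27212/7239]
step 1: P' = (I − K·H)·P̄ = [18076/7239 -25696/7239; -25696/7239 59224/7239]
step 2: x̄ = F·x = [54424/7239, 8924/2413]
step 2: P̄ = F·P·Fᵀ + Q = [265852/7239 51392/2413; 51392/2413 63880/2413]
step 2: y = z − H·x̄ = [150098/7239]
step 2: S = H·P̄·Hᵀ + R = [1900708/7239]
step 2: K = P̄·Hᵀ·S⁻¹ = [-171470/475177; -124998/475177]
step 2: x' = x̄ + K·y = [17092/475177, -834440/475177]
step 2: P' = (I − K·H)·P̄ = [1204436/475177 -1722992/475177; -1722992/475177 3945976/475177]

step 0: x' = [-258/53, 351/53], P' = [260/53 -440/53; -440/53 924/53]
step 1: x' = [-8924/7239, 27212/7239], P' = [18076/7239 -25696/7239; -25696/7239 59224/7239]
step 2: x' = [17092/475177, -834440/475177], P' = [1204436/475177 -1722992/475177; -1722992/475177 3945976/475177]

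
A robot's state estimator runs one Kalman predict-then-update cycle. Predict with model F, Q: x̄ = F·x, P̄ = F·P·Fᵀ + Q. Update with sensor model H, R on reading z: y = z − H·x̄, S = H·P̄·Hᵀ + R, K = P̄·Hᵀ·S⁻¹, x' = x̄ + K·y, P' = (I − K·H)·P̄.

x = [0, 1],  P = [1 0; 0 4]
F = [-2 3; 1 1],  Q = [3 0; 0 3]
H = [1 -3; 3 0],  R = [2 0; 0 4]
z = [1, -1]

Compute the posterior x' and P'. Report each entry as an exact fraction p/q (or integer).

x̄ = F·x = [3, 1]
P̄ = F·P·Fᵀ + Q = [43 10; 10 8]
y = z − H·x̄ = [1, -10]
S = H·P̄·Hᵀ + R = [57 39; 39 391]
K = P̄·Hᵀ·S⁻¹ = [26/10383 1141/3461; -3322/10383 376/3461]
x' = x̄ + K·y = [-3055/10383, -4219/10383]
P' = (I − K·H)·P̄ = [4564/10383 1504/10383; 1504/10383 2716/10383]

x' = [-3055/10383, -4219/10383]
P' = [4564/10383 1504/10383; 1504/10383 2716/10383]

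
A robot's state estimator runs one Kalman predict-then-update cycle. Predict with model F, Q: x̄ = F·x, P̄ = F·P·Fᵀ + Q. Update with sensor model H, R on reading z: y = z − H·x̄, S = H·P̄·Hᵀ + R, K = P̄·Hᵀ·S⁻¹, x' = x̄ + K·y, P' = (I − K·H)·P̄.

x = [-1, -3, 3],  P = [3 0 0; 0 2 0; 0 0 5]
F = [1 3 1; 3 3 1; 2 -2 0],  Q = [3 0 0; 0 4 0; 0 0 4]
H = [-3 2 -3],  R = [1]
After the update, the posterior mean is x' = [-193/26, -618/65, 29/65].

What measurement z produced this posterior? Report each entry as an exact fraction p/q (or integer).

x̄ = F·x = [-7, -9, 4]
P̄ = F·P·Fᵀ + Q = [29 32 -6; 32 54 6; -6 6 24]
S = H·P̄·Hᵀ + R = [130]
K = P̄·Hᵀ·S⁻¹ = [-1/26; -3/65; -21/65]
x' − x̄ = [-11/26, -33/65, -231/65] = K·y
y = (KᵀK)⁻¹·Kᵀ·(x' − x̄) = [11]
z = y + H·x̄ = [11] + [-9] = [2]

z = [2]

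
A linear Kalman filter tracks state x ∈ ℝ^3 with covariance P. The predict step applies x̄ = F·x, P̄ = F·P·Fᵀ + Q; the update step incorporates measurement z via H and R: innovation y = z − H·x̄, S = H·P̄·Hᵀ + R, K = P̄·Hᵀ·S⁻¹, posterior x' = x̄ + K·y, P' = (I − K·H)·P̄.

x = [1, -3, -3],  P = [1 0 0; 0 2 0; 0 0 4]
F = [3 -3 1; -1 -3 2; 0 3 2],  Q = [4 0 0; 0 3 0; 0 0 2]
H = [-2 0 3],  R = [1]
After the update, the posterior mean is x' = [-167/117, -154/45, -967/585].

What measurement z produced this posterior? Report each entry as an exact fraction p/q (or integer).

z = [-2]

x̄ = F·x = [9, 2, -15]
P̄ = F·P·Fᵀ + Q = [35 23 -10; 23 38 -2; -10 -2 36]
S = H·P̄·Hᵀ + R = [585]
K = P̄·Hᵀ·S⁻¹ = [-20/117; -4/45; 128/585]
x' − x̄ = [-1220/117, -244/45, 7808/585] = K·y
y = (KᵀK)⁻¹·Kᵀ·(x' − x̄) = [61]
z = y + H·x̄ = [61] + [-63] = [-2]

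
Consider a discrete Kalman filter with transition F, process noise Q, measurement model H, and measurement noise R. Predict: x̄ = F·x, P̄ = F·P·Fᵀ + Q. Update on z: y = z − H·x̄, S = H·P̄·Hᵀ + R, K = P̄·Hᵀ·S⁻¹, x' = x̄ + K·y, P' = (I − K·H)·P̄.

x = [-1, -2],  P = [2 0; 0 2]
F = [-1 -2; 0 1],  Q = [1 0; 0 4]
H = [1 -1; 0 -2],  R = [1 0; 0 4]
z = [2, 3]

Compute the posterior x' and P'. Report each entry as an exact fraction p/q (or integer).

x̄ = F·x = [5, -2]
P̄ = F·P·Fᵀ + Q = [11 -4; -4 6]
y = z − H·x̄ = [-5, -1]
S = H·P̄·Hᵀ + R = [26 20; 20 28]
K = P̄·Hᵀ·S⁻¹ = [65/82 -23/82; -5/41 -14/41]
x' = x̄ + K·y = [54/41, -43/41]
P' = (I − K·H)·P̄ = [111/82 23/41; 23/41 28/41]

x' = [54/41, -43/41]
P' = [111/82 23/41; 23/41 28/41]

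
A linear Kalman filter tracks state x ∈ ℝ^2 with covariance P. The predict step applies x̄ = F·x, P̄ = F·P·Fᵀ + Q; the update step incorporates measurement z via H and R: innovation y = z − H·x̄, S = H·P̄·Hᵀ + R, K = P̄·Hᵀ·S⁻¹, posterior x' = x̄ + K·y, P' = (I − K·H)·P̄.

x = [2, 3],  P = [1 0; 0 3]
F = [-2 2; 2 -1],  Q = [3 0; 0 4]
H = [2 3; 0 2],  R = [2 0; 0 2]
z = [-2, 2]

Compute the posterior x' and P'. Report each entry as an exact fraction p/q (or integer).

x̄ = F·x = [2, 1]
P̄ = F·P·Fᵀ + Q = [19 -10; -10 11]
y = z − H·x̄ = [-9, 0]
S = H·P̄·Hᵀ + R = [57 26; 26 46]
K = P̄·Hᵀ·S⁻¹ = [444/973 -674/973; 13/973 458/973]
x' = x̄ + K·y = [-2050/973, 856/973]
P' = (I − K·H)·P̄ = [1455/973 -674/973; -674/973 458/973]

x' = [-2050/973, 856/973]
P' = [1455/973 -674/973; -674/973 458/973]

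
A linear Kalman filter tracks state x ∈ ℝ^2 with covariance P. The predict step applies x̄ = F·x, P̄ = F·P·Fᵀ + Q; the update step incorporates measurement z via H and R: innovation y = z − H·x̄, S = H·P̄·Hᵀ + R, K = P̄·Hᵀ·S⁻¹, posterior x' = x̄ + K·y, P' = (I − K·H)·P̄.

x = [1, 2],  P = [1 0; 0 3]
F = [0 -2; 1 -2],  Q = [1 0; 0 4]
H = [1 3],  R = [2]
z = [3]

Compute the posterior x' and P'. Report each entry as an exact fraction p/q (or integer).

x' = [-11/15, 6/5]
P' = [719/240 -69/80; -69/80 37/80]

x̄ = F·x = [-4, -3]
P̄ = F·P·Fᵀ + Q = [13 12; 12 17]
y = z − H·x̄ = [16]
S = H·P̄·Hᵀ + R = [240]
K = P̄·Hᵀ·S⁻¹ = [49/240; 21/80]
x' = x̄ + K·y = [-11/15, 6/5]
P' = (I − K·H)·P̄ = [719/240 -69/80; -69/80 37/80]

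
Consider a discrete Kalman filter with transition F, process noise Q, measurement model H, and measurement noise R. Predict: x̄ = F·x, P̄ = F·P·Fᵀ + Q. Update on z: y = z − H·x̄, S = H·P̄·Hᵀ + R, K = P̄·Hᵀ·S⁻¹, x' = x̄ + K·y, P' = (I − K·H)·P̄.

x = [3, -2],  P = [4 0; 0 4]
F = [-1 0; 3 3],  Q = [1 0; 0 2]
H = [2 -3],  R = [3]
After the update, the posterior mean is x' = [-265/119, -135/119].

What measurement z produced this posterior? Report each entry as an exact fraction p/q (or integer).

z = [-1]

x̄ = F·x = [-3, 3]
P̄ = F·P·Fᵀ + Q = [5 -12; -12 74]
S = H·P̄·Hᵀ + R = [833]
K = P̄·Hᵀ·S⁻¹ = [46/833; -246/833]
x' − x̄ = [92/119, -492/119] = K·y
y = (KᵀK)⁻¹·Kᵀ·(x' − x̄) = [14]
z = y + H·x̄ = [14] + [-15] = [-1]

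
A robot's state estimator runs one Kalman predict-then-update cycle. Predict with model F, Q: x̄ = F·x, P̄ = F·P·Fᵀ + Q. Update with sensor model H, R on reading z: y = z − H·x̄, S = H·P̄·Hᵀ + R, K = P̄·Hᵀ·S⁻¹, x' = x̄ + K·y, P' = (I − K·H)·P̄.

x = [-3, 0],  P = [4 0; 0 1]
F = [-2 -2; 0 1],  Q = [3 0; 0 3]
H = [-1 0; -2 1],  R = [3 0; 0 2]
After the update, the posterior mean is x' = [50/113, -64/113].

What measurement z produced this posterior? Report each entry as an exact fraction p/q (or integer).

z = [2, -2]

x̄ = F·x = [6, 0]
P̄ = F·P·Fᵀ + Q = [23 -2; -2 4]
S = H·P̄·Hᵀ + R = [26 48; 48 106]
K = P̄·Hᵀ·S⁻¹ = [-67/226 -36/113; -43/113 28/113]
x' − x̄ = [-628/113, -64/113] = K·y
y = (KᵀK)⁻¹·Kᵀ·(x' − x̄) = [8, 10]
z = y + H·x̄ = [8, 10] + [-6, -12] = [2, -2]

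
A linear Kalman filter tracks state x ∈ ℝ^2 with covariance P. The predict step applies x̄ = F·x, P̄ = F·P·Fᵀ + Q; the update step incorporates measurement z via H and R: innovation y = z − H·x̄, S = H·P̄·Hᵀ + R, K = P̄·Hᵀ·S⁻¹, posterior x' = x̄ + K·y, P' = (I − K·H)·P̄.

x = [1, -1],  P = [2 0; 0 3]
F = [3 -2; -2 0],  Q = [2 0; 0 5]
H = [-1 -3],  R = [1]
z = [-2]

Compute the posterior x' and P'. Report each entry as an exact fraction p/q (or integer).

x̄ = F·x = [5, -2]
P̄ = F·P·Fᵀ + Q = [32 -12; -12 13]
y = z − H·x̄ = [-3]
S = H·P̄·Hᵀ + R = [78]
K = P̄·Hᵀ·S⁻¹ = [2/39; -9/26]
x' = x̄ + K·y = [63/13, -25/26]
P' = (I − K·H)·P̄ = [1240/39 -138/13; -138/13 95/26]

x' = [63/13, -25/26]
P' = [1240/39 -138/13; -138/13 95/26]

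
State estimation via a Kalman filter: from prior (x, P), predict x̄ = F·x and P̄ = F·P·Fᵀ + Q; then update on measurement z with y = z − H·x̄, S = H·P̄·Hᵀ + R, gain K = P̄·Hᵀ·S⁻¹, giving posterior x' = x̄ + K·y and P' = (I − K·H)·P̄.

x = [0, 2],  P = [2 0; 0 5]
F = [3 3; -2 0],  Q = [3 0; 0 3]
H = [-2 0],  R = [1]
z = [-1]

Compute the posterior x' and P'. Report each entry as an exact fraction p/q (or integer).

x̄ = F·x = [6, 0]
P̄ = F·P·Fᵀ + Q = [66 -12; -12 11]
y = z − H·x̄ = [11]
S = H·P̄·Hᵀ + R = [265]
K = P̄·Hᵀ·S⁻¹ = [-132/265; 24/265]
x' = x̄ + K·y = [138/265, 264/265]
P' = (I − K·H)·P̄ = [66/265 -12/265; -12/265 2339/265]

x' = [138/265, 264/265]
P' = [66/265 -12/265; -12/265 2339/265]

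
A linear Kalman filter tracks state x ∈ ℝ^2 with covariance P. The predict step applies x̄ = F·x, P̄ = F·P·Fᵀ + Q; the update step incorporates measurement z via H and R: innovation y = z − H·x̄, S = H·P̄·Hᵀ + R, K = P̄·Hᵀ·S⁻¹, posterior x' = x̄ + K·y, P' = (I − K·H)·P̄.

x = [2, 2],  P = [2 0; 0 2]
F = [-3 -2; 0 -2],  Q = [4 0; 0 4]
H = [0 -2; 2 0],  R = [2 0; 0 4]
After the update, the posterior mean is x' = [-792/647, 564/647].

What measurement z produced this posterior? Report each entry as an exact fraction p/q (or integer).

z = [-2, -2]

x̄ = F·x = [-10, -4]
P̄ = F·P·Fᵀ + Q = [30 8; 8 12]
S = H·P̄·Hᵀ + R = [50 -32; -32 124]
K = P̄·Hᵀ·S⁻¹ = [-8/647 311/647; -308/647 4/647]
x' − x̄ = [5678/647, 3152/647] = K·y
y = (KᵀK)⁻¹·Kᵀ·(x' − x̄) = [-10, 18]
z = y + H·x̄ = [-10, 18] + [8, -20] = [-2, -2]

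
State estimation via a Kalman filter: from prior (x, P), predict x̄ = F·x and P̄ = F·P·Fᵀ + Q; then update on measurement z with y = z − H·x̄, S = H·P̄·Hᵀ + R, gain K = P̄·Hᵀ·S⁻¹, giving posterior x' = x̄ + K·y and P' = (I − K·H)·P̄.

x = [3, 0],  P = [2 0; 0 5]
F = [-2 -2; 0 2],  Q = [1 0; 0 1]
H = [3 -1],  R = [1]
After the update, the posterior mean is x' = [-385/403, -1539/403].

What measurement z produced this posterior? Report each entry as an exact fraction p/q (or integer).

x̄ = F·x = [-6, 0]
P̄ = F·P·Fᵀ + Q = [29 -20; -20 21]
S = H·P̄·Hᵀ + R = [403]
K = P̄·Hᵀ·S⁻¹ = [107/403; -81/403]
x' − x̄ = [2033/403, -1539/403] = K·y
y = (KᵀK)⁻¹·Kᵀ·(x' − x̄) = [19]
z = y + H·x̄ = [19] + [-18] = [1]

z = [1]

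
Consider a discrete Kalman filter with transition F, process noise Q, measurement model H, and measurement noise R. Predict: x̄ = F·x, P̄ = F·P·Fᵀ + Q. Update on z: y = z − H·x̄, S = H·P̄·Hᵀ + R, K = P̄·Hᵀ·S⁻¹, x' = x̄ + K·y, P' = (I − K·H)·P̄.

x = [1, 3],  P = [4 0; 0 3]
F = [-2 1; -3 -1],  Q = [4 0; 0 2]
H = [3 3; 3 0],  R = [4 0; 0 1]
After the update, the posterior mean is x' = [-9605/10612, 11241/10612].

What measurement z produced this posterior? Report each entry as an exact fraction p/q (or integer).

x̄ = F·x = [1, -6]
P̄ = F·P·Fᵀ + Q = [23 21; 21 41]
S = H·P̄·Hᵀ + R = [958 396; 396 208]
K = P̄·Hᵀ·S⁻¹ = [33/10612 6915/21224; 3435/10612 -6651/21224]
x' − x̄ = [-20217/10612, 74913/10612] = K·y
y = (KᵀK)⁻¹·Kᵀ·(x' − x̄) = [16, -6]
z = y + H·x̄ = [16, -6] + [-15, 3] = [1, -3]

z = [1, -3]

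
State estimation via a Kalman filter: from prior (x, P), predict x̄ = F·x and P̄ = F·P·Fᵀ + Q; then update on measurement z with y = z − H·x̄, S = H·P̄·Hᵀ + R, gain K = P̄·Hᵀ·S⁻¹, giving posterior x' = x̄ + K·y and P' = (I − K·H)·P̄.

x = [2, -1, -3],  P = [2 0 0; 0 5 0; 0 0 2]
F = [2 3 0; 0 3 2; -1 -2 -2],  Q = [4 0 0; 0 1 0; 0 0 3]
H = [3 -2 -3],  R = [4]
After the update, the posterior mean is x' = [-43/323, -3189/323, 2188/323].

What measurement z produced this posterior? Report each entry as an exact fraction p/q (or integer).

x̄ = F·x = [1, -9, 6]
P̄ = F·P·Fᵀ + Q = [57 45 -34; 45 54 -38; -34 -38 33]
S = H·P̄·Hᵀ + R = [646]
K = P̄·Hᵀ·S⁻¹ = [183/646; 141/646; -125/646]
x' − x̄ = [-366/323, -282/323, 250/323] = K·y
y = (KᵀK)⁻¹·Kᵀ·(x' − x̄) = [-4]
z = y + H·x̄ = [-4] + [3] = [-1]

z = [-1]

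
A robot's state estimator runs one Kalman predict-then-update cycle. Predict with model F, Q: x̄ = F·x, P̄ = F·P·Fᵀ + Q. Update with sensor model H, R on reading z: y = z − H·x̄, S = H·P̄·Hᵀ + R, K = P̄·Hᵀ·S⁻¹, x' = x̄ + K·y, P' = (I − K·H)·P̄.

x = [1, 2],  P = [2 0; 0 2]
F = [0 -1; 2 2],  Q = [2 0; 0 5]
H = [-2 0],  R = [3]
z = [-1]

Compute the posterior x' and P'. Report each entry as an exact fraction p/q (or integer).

x' = [2/19, 74/19]
P' = [12/19 -12/19; -12/19 335/19]

x̄ = F·x = [-2, 6]
P̄ = F·P·Fᵀ + Q = [4 -4; -4 21]
y = z − H·x̄ = [-5]
S = H·P̄·Hᵀ + R = [19]
K = P̄·Hᵀ·S⁻¹ = [-8/19; 8/19]
x' = x̄ + K·y = [2/19, 74/19]
P' = (I − K·H)·P̄ = [12/19 -12/19; -12/19 335/19]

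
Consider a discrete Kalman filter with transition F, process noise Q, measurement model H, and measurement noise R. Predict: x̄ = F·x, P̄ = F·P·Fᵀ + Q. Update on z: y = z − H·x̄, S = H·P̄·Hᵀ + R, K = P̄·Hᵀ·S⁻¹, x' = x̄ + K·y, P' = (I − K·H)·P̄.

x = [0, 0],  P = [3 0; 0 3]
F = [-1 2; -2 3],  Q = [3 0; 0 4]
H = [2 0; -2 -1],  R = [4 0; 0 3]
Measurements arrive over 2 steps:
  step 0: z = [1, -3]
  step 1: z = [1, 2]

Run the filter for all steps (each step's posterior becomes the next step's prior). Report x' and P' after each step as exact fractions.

step 0: x' = [153/233, 705/466], P' = [126/233 -162/233; -162/233 1515/466]
step 1: x' = [22695/448988, -178036/112247], P' = [119229/224494 -74418/112247; -74418/112247 353331/112247]

step 0: x̄ = F·x = [0, 0]
step 0: P̄ = F·P·Fᵀ + Q = [18 24; 24 43]
step 0: y = z − H·x̄ = [1, -3]
step 0: S = H·P̄·Hᵀ + R = [76 -120; -120 214]
step 0: K = P̄·Hᵀ·S⁻¹ = [63/233 -30/233; -81/233 -289/466]
step 0: x' = x̄ + K·y = [153/233, 705/466]
step 0: P' = (I − K·H)·P̄ = [126/233 -162/233; -162/233 1515/466]
step 1: x̄ = F·x = [552/233, 1503/466]
step 1: P̄ = F·P·Fᵀ + Q = [4503/233 5931/233; 5931/233 20395/466]
step 1: y = z − H·x̄ = [-871/233, 4643/466]
step 1: S = H·P̄·Hᵀ + R = [18944/233 -29874/233; -29874/233 105265/466]
step 1: K = P̄·Hᵀ·S⁻¹ = [119229/448988 -14937/112247; -37209/112247 -68165/112247]
step 1: x' = x̄ + K·y = [22695/448988, -178036/112247]
step 1: P' = (I − K·H)·P̄ = [119229/224494 -74418/112247; -74418/112247 353331/112247]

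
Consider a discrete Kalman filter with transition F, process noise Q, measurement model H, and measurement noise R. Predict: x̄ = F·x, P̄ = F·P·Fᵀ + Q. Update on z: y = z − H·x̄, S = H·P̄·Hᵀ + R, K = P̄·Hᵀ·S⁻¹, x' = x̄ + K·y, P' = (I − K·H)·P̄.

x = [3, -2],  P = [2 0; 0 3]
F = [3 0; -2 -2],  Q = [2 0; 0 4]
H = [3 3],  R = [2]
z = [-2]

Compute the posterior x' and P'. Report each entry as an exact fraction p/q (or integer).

x̄ = F·x = [9, -2]
P̄ = F·P·Fᵀ + Q = [20 -12; -12 24]
y = z − H·x̄ = [-23]
S = H·P̄·Hᵀ + R = [182]
K = P̄·Hᵀ·S⁻¹ = [12/91; 18/91]
x' = x̄ + K·y = [543/91, -596/91]
P' = (I − K·H)·P̄ = [1532/91 -1524/91; -1524/91 1536/91]

x' = [543/91, -596/91]
P' = [1532/91 -1524/91; -1524/91 1536/91]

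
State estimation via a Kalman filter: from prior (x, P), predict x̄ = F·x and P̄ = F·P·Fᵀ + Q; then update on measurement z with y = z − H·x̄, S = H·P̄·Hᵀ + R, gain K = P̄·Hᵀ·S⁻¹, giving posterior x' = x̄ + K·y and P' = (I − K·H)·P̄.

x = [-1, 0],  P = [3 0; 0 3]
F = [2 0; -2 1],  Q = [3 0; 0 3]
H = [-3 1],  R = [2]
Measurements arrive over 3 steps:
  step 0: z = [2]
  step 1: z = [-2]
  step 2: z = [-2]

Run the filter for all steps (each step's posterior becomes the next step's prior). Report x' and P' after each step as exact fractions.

step 0: x' = [-112/227, 130/227], P' = [156/227 354/227; 354/227 1170/227]
step 1: x' = [6196/6377, 7314/6377], P' = [8667/12754 18339/12754; 18339/12754 56631/12754]
step 2: x' = [408008/726023, -346022/726023], P' = [466935/726023 967245/726023; 967245/726023 3002085/726023]

step 0: x̄ = F·x = [-2, 2]
step 0: P̄ = F·P·Fᵀ + Q = [15 -12; -12 18]
step 0: y = z − H·x̄ = [-6]
step 0: S = H·P̄·Hᵀ + R = [227]
step 0: K = P̄·Hᵀ·S⁻¹ = [-57/227; 54/227]
step 0: x' = x̄ + K·y = [-112/227, 130/227]
step 0: P' = (I − K·H)·P̄ = [156/227 354/227; 354/227 1170/227]
step 1: x̄ = F·x = [-224/227, 354/227]
step 1: P̄ = F·P·Fᵀ + Q = [1305/227 84/227; 84/227 1059/227]
step 1: y = z − H·x̄ = [-1480/227]
step 1: S = H·P̄·Hᵀ + R = [12754/227]
step 1: K = P̄·Hᵀ·S⁻¹ = [-3831/12754; 807/12754]
step 1: x' = x̄ + K·y = [6196/6377, 7314/6377]
step 1: P' = (I − K·H)·P̄ = [8667/12754 18339/12754; 18339/12754 56631/12754]
step 2: x̄ = F·x = [12392/6377, -5078/6377]
step 2: P̄ = F·P·Fᵀ + Q = [36465/6377 1005/6377; 1005/6377 56205/12754]
step 2: y = z − H·x̄ = [29500/6377]
step 2: S = H·P̄·Hᵀ + R = [726023/12754]
step 2: K = P̄·Hᵀ·S⁻¹ = [-216780/726023; 50175/726023]
step 2: x' = x̄ + K·y = [408008/726023, -346022/726023]
step 2: P' = (I − K·H)·P̄ = [466935/726023 967245/726023; 967245/726023 3002085/726023]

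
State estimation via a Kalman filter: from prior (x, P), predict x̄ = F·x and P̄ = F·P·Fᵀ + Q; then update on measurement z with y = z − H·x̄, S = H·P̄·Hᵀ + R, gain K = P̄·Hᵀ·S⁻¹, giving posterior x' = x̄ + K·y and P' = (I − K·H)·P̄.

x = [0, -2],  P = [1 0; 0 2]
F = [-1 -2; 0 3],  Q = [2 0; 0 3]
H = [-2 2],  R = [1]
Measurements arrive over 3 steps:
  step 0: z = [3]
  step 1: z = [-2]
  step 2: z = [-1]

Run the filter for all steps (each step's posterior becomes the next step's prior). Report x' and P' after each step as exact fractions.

step 0: x̄ = F·x = [4, -6]
step 0: P̄ = F·P·Fᵀ + Q = [11 -12; -12 21]
step 0: y = z − H·x̄ = [23]
step 0: S = H·P̄·Hᵀ + R = [225]
step 0: K = P̄·Hᵀ·S⁻¹ = [-46/225; 22/75]
step 0: x' = x̄ + K·y = [-158/225, 56/75]
step 0: P' = (I − K·H)·P̄ = [359/225 112/75; 112/75 41/25]
step 1: x̄ = F·x = [-178/225, 56/25]
step 1: P̄ = F·P·Fᵀ + Q = [3629/225 -358/25; -358/25 444/25]
step 1: y = z − H·x̄ = [-1814/225]
step 1: S = H·P̄·Hᵀ + R = [56501/225]
step 1: K = P̄·Hᵀ·S⁻¹ = [-13702/56501; 14436/56501]
step 1: x' = x̄ + K·y = [65770/56501, 10176/56501]
step 1: P' = (I − K·H)·P̄ = [76877/56501 70026/56501; 70026/56501 77244/56501]
step 2: x̄ = F·x = [-86122/56501, 30528/56501]
step 2: P̄ = F·P·Fᵀ + Q = [778959/56501 -673542/56501; -673542/56501 864699/56501]
step 2: y = z − H·x̄ = [-289801/56501]
step 2: S = H·P̄·Hᵀ + R = [12019469/56501]
step 2: K = P̄·Hᵀ·S⁻¹ = [-2905002/12019469; 3076482/12019469]
step 2: x' = x̄ + K·y = [-3420616/12019469, -9285450/12019469]
step 2: P' = (I − K·H)·P̄ = [16347267/12019469 14894766/12019469; 14894766/12019469 16433007/12019469]

step 0: x' = [-158/225, 56/75], P' = [359/225 112/75; 112/75 41/25]
step 1: x' = [65770/56501, 10176/56501], P' = [76877/56501 70026/56501; 70026/56501 77244/56501]
step 2: x' = [-3420616/12019469, -9285450/12019469], P' = [16347267/12019469 14894766/12019469; 14894766/12019469 16433007/12019469]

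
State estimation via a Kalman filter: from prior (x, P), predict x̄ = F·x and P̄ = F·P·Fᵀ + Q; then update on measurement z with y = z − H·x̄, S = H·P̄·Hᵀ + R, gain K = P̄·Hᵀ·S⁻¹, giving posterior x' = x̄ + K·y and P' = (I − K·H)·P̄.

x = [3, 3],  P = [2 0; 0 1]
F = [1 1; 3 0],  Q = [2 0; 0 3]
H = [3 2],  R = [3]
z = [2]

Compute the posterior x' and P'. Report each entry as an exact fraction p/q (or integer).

x̄ = F·x = [6, 9]
P̄ = F·P·Fᵀ + Q = [5 6; 6 21]
y = z − H·x̄ = [-34]
S = H·P̄·Hᵀ + R = [204]
K = P̄·Hᵀ·S⁻¹ = [9/68; 5/17]
x' = x̄ + K·y = [3/2, -1]
P' = (I − K·H)·P̄ = [97/68 -33/17; -33/17 57/17]

x' = [3/2, -1]
P' = [97/68 -33/17; -33/17 57/17]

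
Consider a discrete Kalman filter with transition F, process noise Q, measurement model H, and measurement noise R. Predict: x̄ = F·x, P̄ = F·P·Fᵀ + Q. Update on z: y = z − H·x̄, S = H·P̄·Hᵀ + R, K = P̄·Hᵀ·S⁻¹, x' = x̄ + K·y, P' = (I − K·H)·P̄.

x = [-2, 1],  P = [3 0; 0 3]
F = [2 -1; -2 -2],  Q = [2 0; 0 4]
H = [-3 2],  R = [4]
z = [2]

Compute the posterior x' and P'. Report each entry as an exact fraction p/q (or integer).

x' = [-634/341, -576/341]
P' = [1828/341 2616/341; 2616/341 4072/341]

x̄ = F·x = [-5, 2]
P̄ = F·P·Fᵀ + Q = [17 -6; -6 28]
y = z − H·x̄ = [-17]
S = H·P̄·Hᵀ + R = [341]
K = P̄·Hᵀ·S⁻¹ = [-63/341; 74/341]
x' = x̄ + K·y = [-634/341, -576/341]
P' = (I − K·H)·P̄ = [1828/341 2616/341; 2616/341 4072/341]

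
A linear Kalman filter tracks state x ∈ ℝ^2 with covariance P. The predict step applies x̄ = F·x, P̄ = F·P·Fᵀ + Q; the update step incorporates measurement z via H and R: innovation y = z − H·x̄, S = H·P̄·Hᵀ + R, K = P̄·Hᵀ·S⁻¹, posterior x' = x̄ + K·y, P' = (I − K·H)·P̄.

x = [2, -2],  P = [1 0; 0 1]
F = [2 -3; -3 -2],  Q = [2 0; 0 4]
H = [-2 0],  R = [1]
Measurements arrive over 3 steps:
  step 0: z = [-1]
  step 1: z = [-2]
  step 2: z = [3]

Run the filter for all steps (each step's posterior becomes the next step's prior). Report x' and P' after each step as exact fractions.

step 0: x' = [40/61, -2], P' = [15/61 0; 0 17]
step 1: x' = [38506/38121, -25772/12707], P' = [9515/38121 2044/12707; 2044/12707 121137/12707]
step 2: x' = [-19559542/13283789, -69125830/13283789], P' = [3311417/13283789 2154036/13283789; 2154036/13283789 128302319/13283789]

step 0: x̄ = F·x = [10, -2]
step 0: P̄ = F·P·Fᵀ + Q = [15 0; 0 17]
step 0: y = z − H·x̄ = [19]
step 0: S = H·P̄·Hᵀ + R = [61]
step 0: K = P̄·Hᵀ·S⁻¹ = [-30/61; 0]
step 0: x' = x̄ + K·y = [40/61, -2]
step 0: P' = (I − K·H)·P̄ = [15/61 0; 0 17]
step 1: x̄ = F·x = [446/61, 124/61]
step 1: P̄ = F·P·Fᵀ + Q = [9515/61 6132/61; 6132/61 4527/61]
step 1: y = z − H·x̄ = [770/61]
step 1: S = H·P̄·Hᵀ + R = [38121/61]
step 1: K = P̄·Hᵀ·S⁻¹ = [-19030/38121; -4088/12707]
step 1: x' = x̄ + K·y = [38506/38121, -25772/12707]
step 1: P' = (I − K·H)·P̄ = [9515/38121 2044/12707; 2044/12707 121137/12707]
step 2: x̄ = F·x = [308960/38121, 13038/12707]
step 2: P̄ = F·P·Fᵀ + Q = [3311417/38121 718012/12707; 718012/12707 588449/12707]
step 2: y = z − H·x̄ = [732283/38121]
step 2: S = H·P̄·Hᵀ + R = [13283789/38121]
step 2: K = P̄·Hᵀ·S⁻¹ = [-6622834/13283789; -4308072/13283789]
step 2: x' = x̄ + K·y = [-19559542/13283789, -69125830/13283789]
step 2: P' = (I − K·H)·P̄ = [3311417/13283789 2154036/13283789; 2154036/13283789 128302319/13283789]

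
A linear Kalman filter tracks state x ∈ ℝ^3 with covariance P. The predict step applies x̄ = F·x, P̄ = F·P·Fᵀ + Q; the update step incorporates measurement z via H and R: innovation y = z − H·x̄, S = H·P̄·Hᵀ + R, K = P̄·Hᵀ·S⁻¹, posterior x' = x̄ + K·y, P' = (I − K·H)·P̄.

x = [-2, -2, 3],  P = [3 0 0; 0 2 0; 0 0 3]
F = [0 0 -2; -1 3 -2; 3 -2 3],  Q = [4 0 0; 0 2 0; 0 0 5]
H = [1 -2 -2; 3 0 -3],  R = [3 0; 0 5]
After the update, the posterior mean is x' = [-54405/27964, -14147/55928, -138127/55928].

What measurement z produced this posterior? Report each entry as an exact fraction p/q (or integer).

x̄ = F·x = [-6, -10, 7]
P̄ = F·P·Fᵀ + Q = [16 12 -18; 12 35 -39; -18 -39 67]
S = H·P̄·Hᵀ + R = [139 306; 306 1076]
K = P̄·Hᵀ·S⁻¹ = [-271/13982 2805/27964; -12649/27964 15147/55928; -797/27964 -12801/55928]
x' − x̄ = [113379/27964, 545133/55928, -529623/55928] = K·y
y = (KᵀK)⁻¹·Kᵀ·(x' − x̄) = [3, 41]
z = y + H·x̄ = [3, 41] + [0, -39] = [3, 2]

z = [3, 2]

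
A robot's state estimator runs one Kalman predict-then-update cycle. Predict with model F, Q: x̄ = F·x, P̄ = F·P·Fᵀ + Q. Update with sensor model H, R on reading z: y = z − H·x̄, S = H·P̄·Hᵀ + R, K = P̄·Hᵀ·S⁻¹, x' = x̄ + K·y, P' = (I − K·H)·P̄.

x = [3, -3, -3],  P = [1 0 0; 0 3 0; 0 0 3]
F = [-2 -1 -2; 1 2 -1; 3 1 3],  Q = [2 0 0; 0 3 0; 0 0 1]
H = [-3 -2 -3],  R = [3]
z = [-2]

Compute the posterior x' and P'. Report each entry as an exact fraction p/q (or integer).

x̄ = F·x = [3, 0, -3]
P̄ = F·P·Fᵀ + Q = [21 -2 -27; -2 19 0; -27 0 40]
y = z − H·x̄ = [-2]
S = H·P̄·Hᵀ + R = [118]
K = P̄·Hᵀ·S⁻¹ = [11/59; -16/59; -39/118]
x' = x̄ + K·y = [155/59, 32/59, -138/59]
P' = (I − K·H)·P̄ = [997/59 234/59 -1164/59; 234/59 609/59 -624/59; -1164/59 -624/59 3199/118]

x' = [155/59, 32/59, -138/59]
P' = [997/59 234/59 -1164/59; 234/59 609/59 -624/59; -1164/59 -624/59 3199/118]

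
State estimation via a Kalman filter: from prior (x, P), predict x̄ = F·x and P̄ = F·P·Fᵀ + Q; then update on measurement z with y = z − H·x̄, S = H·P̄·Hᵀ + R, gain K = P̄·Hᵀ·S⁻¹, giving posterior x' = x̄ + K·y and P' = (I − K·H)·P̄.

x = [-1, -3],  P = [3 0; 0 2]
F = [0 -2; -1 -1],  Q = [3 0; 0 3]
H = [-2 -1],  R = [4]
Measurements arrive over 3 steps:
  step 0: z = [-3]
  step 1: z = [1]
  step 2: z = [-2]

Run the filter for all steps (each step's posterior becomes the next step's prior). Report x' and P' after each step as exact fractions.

step 0: x̄ = F·x = [6, 4]
step 0: P̄ = F·P·Fᵀ + Q = [11 4; 4 8]
step 0: y = z − H·x̄ = [13]
step 0: S = H·P̄·Hᵀ + R = [72]
step 0: K = P̄·Hᵀ·S⁻¹ = [-13/36; -2/9]
step 0: x' = x̄ + K·y = [47/36, 10/9]
step 0: P' = (I − K·H)·P̄ = [29/18 -16/9; -16/9 40/9]
step 1: x̄ = F·x = [-20/9, -29/12]
step 1: P̄ = F·P·Fᵀ + Q = [187/9 16/3; 16/3 11/2]
step 1: y = z − H·x̄ = [-211/36]
step 1: S = H·P̄·Hᵀ + R = [2051/18]
step 1: K = P̄·Hᵀ·S⁻¹ = [-844/2051; -291/2051]
step 1: x' = x̄ + K·y = [389/2051, -3251/2051]
step 1: P' = (I − K·H)·P̄ = [3041/2051 -2706/2051; -2706/2051 6576/2051]
step 2: x̄ = F·x = [6502/2051, 2862/2051]
step 2: P̄ = F·P·Fᵀ + Q = [32457/2051 7740/2051; 7740/2051 10358/2051]
step 2: y = z − H·x̄ = [11764/2051]
step 2: S = H·P̄·Hᵀ + R = [179350/2051]
step 2: K = P̄·Hᵀ·S⁻¹ = [-36327/89675; -12919/89675]
step 2: x' = x̄ + K·y = [4466/5275, 3002/5275]
step 2: P' = (I − K·H)·P̄ = [132267/89675 -119226/89675; -119226/89675 290128/89675]

step 0: x' = [47/36, 10/9], P' = [29/18 -16/9; -16/9 40/9]
step 1: x' = [389/2051, -3251/2051], P' = [3041/2051 -2706/2051; -2706/2051 6576/2051]
step 2: x' = [4466/5275, 3002/5275], P' = [132267/89675 -119226/89675; -119226/89675 290128/89675]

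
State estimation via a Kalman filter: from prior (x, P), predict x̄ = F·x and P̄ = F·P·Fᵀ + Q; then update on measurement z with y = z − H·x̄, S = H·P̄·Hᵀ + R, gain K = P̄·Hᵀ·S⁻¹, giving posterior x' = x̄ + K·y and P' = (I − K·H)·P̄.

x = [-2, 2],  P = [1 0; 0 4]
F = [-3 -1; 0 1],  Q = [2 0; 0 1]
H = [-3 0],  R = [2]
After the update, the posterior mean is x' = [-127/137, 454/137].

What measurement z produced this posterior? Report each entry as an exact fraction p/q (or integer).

x̄ = F·x = [4, 2]
P̄ = F·P·Fᵀ + Q = [15 -4; -4 5]
S = H·P̄·Hᵀ + R = [137]
K = P̄·Hᵀ·S⁻¹ = [-45/137; 12/137]
x' − x̄ = [-675/137, 180/137] = K·y
y = (KᵀK)⁻¹·Kᵀ·(x' − x̄) = [15]
z = y + H·x̄ = [15] + [-12] = [3]

z = [3]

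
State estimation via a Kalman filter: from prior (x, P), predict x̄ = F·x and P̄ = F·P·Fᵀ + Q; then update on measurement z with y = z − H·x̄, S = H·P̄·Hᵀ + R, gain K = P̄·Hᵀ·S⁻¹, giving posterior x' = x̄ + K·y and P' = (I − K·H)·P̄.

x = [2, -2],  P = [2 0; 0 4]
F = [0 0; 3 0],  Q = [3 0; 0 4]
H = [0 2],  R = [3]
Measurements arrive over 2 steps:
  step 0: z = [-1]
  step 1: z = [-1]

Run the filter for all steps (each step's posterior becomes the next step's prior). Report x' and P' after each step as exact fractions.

step 0: x̄ = F·x = [0, 6]
step 0: P̄ = F·P·Fᵀ + Q = [3 0; 0 22]
step 0: y = z − H·x̄ = [-13]
step 0: S = H·P̄·Hᵀ + R = [91]
step 0: K = P̄·Hᵀ·S⁻¹ = [0; 44/91]
step 0: x' = x̄ + K·y = [0, -2/7]
step 0: P' = (I − K·H)·P̄ = [3 0; 0 66/91]
step 1: x̄ = F·x = [0, 0]
step 1: P̄ = F·P·Fᵀ + Q = [3 0; 0 31]
step 1: y = z − H·x̄ = [-1]
step 1: S = H·P̄·Hᵀ + R = [127]
step 1: K = P̄·Hᵀ·S⁻¹ = [0; 62/127]
step 1: x' = x̄ + K·y = [0, -62/127]
step 1: P' = (I − K·H)·P̄ = [3 0; 0 93/127]

step 0: x' = [0, -2/7], P' = [3 0; 0 66/91]
step 1: x' = [0, -62/127], P' = [3 0; 0 93/127]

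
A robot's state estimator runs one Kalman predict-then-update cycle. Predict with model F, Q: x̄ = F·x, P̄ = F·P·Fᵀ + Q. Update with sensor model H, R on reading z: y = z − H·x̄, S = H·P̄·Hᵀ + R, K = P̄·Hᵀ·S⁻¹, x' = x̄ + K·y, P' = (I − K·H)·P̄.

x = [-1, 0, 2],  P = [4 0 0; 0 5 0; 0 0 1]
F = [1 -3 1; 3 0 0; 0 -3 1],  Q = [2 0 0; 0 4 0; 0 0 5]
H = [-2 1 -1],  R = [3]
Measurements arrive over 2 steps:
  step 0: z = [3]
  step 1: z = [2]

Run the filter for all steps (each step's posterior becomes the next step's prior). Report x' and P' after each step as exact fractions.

step 0: x' = [-157/73, -577/219, -277/219], P' = [622/73 1244/73 69/73; 1244/73 8632/219 1144/219; 69/73 1144/219 1889/438]
step 1: x' = [-937358/478731, -1397987/478731, -470191/478731], P' = [1263818/478731 1869044/478731 -273917/478731; 1869044/478731 4824580/478731 291914/159577; -273917/478731 291914/159577 1878355/478731]

step 0: x̄ = F·x = [1, -3, 2]
step 0: P̄ = F·P·Fᵀ + Q = [52 12 46; 12 40 0; 46 0 51]
step 0: y = z − H·x̄ = [10]
step 0: S = H·P̄·Hᵀ + R = [438]
step 0: K = P̄·Hᵀ·S⁻¹ = [-23/73; 8/219; -143/438]
step 0: x' = x̄ + K·y = [-157/73, -577/219, -277/219]
step 0: P' = (I − K·H)·P̄ = [622/73 1244/73 69/73; 1244/73 8632/219 1144/219; 69/73 1144/219 1889/438]
step 1: x̄ = F·x = [983/219, -471/73, 1454/219]
step 1: P̄ = F·P·Fᵀ + Q = [104189/438 -9123/73 121559/438; -9123/73 5890/73 -10989/73; 121559/438 -10989/73 145727/438]
step 1: y = z − H·x̄ = [1757/73]
step 1: S = H·P̄·Hᵀ + R = [478731/146]
step 1: K = P̄·Hᵀ·S⁻¹ = [-128225/478731; 70250/478731; -50531/159577]
step 1: x' = x̄ + K·y = [-937358/478731, -1397987/478731, -470191/478731]
step 1: P' = (I − K·H)·P̄ = [1263818/478731 1869044/478731 -273917/478731; 1869044/478731 4824580/478731 291914/159577; -273917/478731 291914/159577 1878355/478731]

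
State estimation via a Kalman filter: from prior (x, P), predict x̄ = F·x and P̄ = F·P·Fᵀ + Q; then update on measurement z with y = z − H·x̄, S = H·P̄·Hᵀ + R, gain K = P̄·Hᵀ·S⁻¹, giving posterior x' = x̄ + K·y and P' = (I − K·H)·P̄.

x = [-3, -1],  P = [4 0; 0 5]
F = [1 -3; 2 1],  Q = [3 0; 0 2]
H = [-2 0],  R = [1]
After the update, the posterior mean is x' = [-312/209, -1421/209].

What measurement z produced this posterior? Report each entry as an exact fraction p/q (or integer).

z = [3]

x̄ = F·x = [0, -7]
P̄ = F·P·Fᵀ + Q = [52 -7; -7 23]
S = H·P̄·Hᵀ + R = [209]
K = P̄·Hᵀ·S⁻¹ = [-104/209; 14/209]
x' − x̄ = [-312/209, 42/209] = K·y
y = (KᵀK)⁻¹·Kᵀ·(x' − x̄) = [3]
z = y + H·x̄ = [3] + [0] = [3]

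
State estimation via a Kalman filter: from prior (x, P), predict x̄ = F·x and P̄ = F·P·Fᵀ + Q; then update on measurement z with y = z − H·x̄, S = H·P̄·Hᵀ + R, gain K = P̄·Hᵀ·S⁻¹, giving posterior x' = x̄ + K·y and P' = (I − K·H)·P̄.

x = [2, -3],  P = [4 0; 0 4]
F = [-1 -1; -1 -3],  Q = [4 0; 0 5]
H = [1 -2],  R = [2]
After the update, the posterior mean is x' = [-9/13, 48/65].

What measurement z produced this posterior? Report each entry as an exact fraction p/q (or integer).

z = [-2]

x̄ = F·x = [1, 7]
P̄ = F·P·Fᵀ + Q = [12 16; 16 45]
S = H·P̄·Hᵀ + R = [130]
K = P̄·Hᵀ·S⁻¹ = [-2/13; -37/65]
x' − x̄ = [-22/13, -407/65] = K·y
y = (KᵀK)⁻¹·Kᵀ·(x' − x̄) = [11]
z = y + H·x̄ = [11] + [-13] = [-2]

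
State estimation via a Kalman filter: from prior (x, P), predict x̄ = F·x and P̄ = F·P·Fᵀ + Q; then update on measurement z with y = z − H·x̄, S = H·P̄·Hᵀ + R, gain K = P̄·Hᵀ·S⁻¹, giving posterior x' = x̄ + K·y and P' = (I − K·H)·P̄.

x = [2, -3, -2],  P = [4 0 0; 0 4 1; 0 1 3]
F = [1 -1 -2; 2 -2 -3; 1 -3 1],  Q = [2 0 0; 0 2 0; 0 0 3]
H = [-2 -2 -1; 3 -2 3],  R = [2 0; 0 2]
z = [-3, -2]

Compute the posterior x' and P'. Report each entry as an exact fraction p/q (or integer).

x̄ = F·x = [9, 16, 9]
P̄ = F·P·Fᵀ + Q = [26 41 15; 41 73 30; 15 30 40]
y = z − H·x̄ = [56, -24]
S = H·P̄·Hᵀ + R = [946 -321; -321 306]
K = P̄·Hᵀ·S⁻¹ = [-10811/62145 -9043/186435; -19147/62145 -19436/186435; -45/1381 1280/4143]
x' = x̄ + K·y = [26233/62145, 77576/62145, -331/1381]
P' = (I − K·H)·P̄ = [385556/186435 -117998/186435 -10450/4143; -117998/186435 92189/186435 3700/4143; -10450/4143 3700/4143 4590/1381]

x' = [26233/62145, 77576/62145, -331/1381]
P' = [385556/186435 -117998/186435 -10450/4143; -117998/186435 92189/186435 3700/4143; -10450/4143 3700/4143 4590/1381]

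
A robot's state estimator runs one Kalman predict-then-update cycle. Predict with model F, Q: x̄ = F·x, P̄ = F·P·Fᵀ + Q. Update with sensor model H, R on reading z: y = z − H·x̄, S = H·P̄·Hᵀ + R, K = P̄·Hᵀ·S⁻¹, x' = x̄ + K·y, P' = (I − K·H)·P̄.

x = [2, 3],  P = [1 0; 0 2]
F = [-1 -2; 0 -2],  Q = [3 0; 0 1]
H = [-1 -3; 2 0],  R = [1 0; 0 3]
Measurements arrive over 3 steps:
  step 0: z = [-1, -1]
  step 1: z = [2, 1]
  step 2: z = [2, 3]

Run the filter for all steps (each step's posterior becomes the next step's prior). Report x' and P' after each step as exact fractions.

step 0: x̄ = F·x = [-8, -6]
step 0: P̄ = F·P·Fᵀ + Q = [12 8; 8 9]
step 0: y = z − H·x̄ = [-27, 15]
step 0: S = H·P̄·Hᵀ + R = [142 -72; -72 51]
step 0: K = P̄·Hᵀ·S⁻¹ = [-18/343 136/343; -211/686 -124/1029]
step 0: x' = x̄ + K·y = [-218/343, 341/686]
step 0: P' = (I − K·H)·P̄ = [204/343 -62/343; -62/343 335/2058]
step 1: x̄ = F·x = [-123/343, -341/343]
step 1: P̄ = F·P·Fᵀ + Q = [3625/1029 298/1029; 298/1029 1699/1029]
step 1: y = z − H·x̄ = [-460/343, 589/343]
step 1: S = H·P̄·Hᵀ + R = [21733/1029 -9038/1029; -9038/1029 17587/1029]
step 1: K = P̄·Hᵀ·S⁻¹ = [-13557/292063 113432/292063; -86973/292063 -34798/292063]
step 1: x' = x̄ + K·y = [108233/292063, -233475/292063]
step 1: P' = (I − K·H)·P̄ = [170148/292063 -52197/292063; -52197/292063 46390/292063]
step 2: x̄ = F·x = [358717/292063, 466950/292063]
step 2: P̄ = F·P·Fᵀ + Q = [1023109/292063 81166/292063; 81166/292063 477623/292063]
step 2: y = z − H·x̄ = [29667/3697, 158755/292063]
step 2: S = H·P̄·Hᵀ + R = [77225/3697 -32066/3697; -32066/3697 4968625/292063]
step 2: K = P̄·Hᵀ·S⁻¹ = [-3799821/81815533 31756604/81815533; -24349029/81815533 -9741130/81815533]
step 2: x' = x̄ + K·y = [87256956/81815533, -69879919/81815533]
step 2: P' = (I − K·H)·P̄ = [47634906/81815533 -14611695/81815533; -14611695/81815533 12986908/81815533]

step 0: x' = [-218/343, 341/686], P' = [204/343 -62/343; -62/343 335/2058]
step 1: x' = [108233/292063, -233475/292063], P' = [170148/292063 -52197/292063; -52197/292063 46390/292063]
step 2: x' = [87256956/81815533, -69879919/81815533], P' = [47634906/81815533 -14611695/81815533; -14611695/81815533 12986908/81815533]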